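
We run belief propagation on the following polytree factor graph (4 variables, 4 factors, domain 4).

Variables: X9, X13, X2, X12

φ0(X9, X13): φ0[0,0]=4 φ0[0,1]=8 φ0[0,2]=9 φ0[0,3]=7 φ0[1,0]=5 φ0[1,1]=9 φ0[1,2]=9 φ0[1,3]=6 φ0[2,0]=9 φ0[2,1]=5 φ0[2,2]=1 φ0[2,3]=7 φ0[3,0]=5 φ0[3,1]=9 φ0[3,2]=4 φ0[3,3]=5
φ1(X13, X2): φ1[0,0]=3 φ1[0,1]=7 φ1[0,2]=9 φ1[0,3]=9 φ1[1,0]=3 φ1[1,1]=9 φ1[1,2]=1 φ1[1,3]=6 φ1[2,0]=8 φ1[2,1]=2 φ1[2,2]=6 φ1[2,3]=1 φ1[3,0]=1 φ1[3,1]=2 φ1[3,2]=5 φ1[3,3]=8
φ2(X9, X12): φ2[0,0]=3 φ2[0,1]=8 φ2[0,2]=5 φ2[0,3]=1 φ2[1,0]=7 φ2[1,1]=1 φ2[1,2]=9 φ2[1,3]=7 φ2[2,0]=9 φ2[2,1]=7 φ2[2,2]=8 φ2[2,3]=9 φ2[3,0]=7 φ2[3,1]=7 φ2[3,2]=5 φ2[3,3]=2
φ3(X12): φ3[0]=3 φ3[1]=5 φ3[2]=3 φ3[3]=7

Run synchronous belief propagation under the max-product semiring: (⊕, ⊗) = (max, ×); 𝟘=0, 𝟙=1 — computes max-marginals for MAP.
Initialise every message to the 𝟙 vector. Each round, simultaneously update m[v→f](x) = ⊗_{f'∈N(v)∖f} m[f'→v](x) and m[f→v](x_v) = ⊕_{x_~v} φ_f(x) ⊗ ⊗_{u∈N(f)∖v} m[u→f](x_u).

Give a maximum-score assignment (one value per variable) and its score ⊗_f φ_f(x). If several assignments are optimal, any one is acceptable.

assignment: (X9=2, X13=0, X2=2, X12=3); score = 5103

init: all messages = 𝟙 over 4 values
r1 m[φ0→X9] = [9, 9, 9, 9]
r1 m[φ0→X13] = [9, 9, 9, 7]
r1 m[φ1→X13] = [9, 9, 8, 8]
r1 m[φ1→X2] = [8, 9, 9, 9]
r1 m[φ2→X9] = [8, 9, 9, 7]
r1 m[φ2→X12] = [9, 8, 9, 9]
r1 m[φ3→X12] = [3, 5, 3, 7]
r1 m[X9→φ0] = [1, 1, 1, 1]
r1 m[X9→φ2] = [1, 1, 1, 1]
r1 m[X13→φ0] = [1, 1, 1, 1]
r1 m[X13→φ1] = [1, 1, 1, 1]
r1 m[X2→φ1] = [1, 1, 1, 1]
r1 m[X12→φ2] = [1, 1, 1, 1]
r1 m[X12→φ3] = [1, 1, 1, 1]
r2 m[φ0→X9] = [9, 9, 9, 9]
r2 m[φ0→X13] = [9, 9, 9, 7]
r2 m[φ1→X13] = [9, 9, 8, 8]
r2 m[φ1→X2] = [8, 9, 9, 9]
r2 m[φ2→X9] = [8, 9, 9, 7]
r2 m[φ2→X12] = [9, 8, 9, 9]
r2 m[φ3→X12] = [3, 5, 3, 7]
r2 m[X9→φ0] = [8, 9, 9, 7]
r2 m[X9→φ2] = [9, 9, 9, 9]
r2 m[X13→φ0] = [9, 9, 8, 8]
r2 m[X13→φ1] = [9, 9, 9, 7]
r2 m[X2→φ1] = [1, 1, 1, 1]
r2 m[X12→φ2] = [3, 5, 3, 7]
r2 m[X12→φ3] = [9, 8, 9, 9]
r3 m[φ0→X9] = [72, 81, 81, 81]
r3 m[φ0→X13] = [81, 81, 81, 63]
r3 m[φ1→X13] = [9, 9, 8, 8]
r3 m[φ1→X2] = [72, 81, 81, 81]
r3 m[φ2→X9] = [40, 49, 63, 35]
r3 m[φ2→X12] = [81, 72, 81, 81]
r3 m[φ3→X12] = [3, 5, 3, 7]
r3 m[X9→φ0] = [8, 9, 9, 7]
r3 m[X9→φ2] = [9, 9, 9, 9]
r3 m[X13→φ0] = [9, 9, 8, 8]
r3 m[X13→φ1] = [9, 9, 9, 7]
r3 m[X2→φ1] = [1, 1, 1, 1]
r3 m[X12→φ2] = [3, 5, 3, 7]
r3 m[X12→φ3] = [9, 8, 9, 9]
r4 m[φ0→X9] = [72, 81, 81, 81]
r4 m[φ0→X13] = [81, 81, 81, 63]
r4 m[φ1→X13] = [9, 9, 8, 8]
r4 m[φ1→X2] = [72, 81, 81, 81]
r4 m[φ2→X9] = [40, 49, 63, 35]
r4 m[φ2→X12] = [81, 72, 81, 81]
r4 m[φ3→X12] = [3, 5, 3, 7]
r4 m[X9→φ0] = [40, 49, 63, 35]
r4 m[X9→φ2] = [72, 81, 81, 81]
r4 m[X13→φ0] = [9, 9, 8, 8]
r4 m[X13→φ1] = [81, 81, 81, 63]
r4 m[X2→φ1] = [1, 1, 1, 1]
r4 m[X12→φ2] = [3, 5, 3, 7]
r4 m[X12→φ3] = [81, 72, 81, 81]
r5 m[φ0→X9] = [72, 81, 81, 81]
r5 m[φ0→X13] = [567, 441, 441, 441]
r5 m[φ1→X13] = [9, 9, 8, 8]
r5 m[φ1→X2] = [648, 729, 729, 729]
r5 m[φ2→X9] = [40, 49, 63, 35]
r5 m[φ2→X12] = [729, 576, 729, 729]
r5 m[φ3→X12] = [3, 5, 3, 7]
r5 m[X9→φ0] = [40, 49, 63, 35]
r5 m[X9→φ2] = [72, 81, 81, 81]
r5 m[X13→φ0] = [9, 9, 8, 8]
r5 m[X13→φ1] = [81, 81, 81, 63]
r5 m[X2→φ1] = [1, 1, 1, 1]
r5 m[X12→φ2] = [3, 5, 3, 7]
r5 m[X12→φ3] = [81, 72, 81, 81]
r6 m[φ0→X9] = [72, 81, 81, 81]
r6 m[φ0→X13] = [567, 441, 441, 441]
r6 m[φ1→X13] = [9, 9, 8, 8]
r6 m[φ1→X2] = [648, 729, 729, 729]
r6 m[φ2→X9] = [40, 49, 63, 35]
r6 m[φ2→X12] = [729, 576, 729, 729]
r6 m[φ3→X12] = [3, 5, 3, 7]
r6 m[X9→φ0] = [40, 49, 63, 35]
r6 m[X9→φ2] = [72, 81, 81, 81]
r6 m[X13→φ0] = [9, 9, 8, 8]
r6 m[X13→φ1] = [567, 441, 441, 441]
r6 m[X2→φ1] = [1, 1, 1, 1]
r6 m[X12→φ2] = [3, 5, 3, 7]
r6 m[X12→φ3] = [729, 576, 729, 729]
r7 m[φ0→X9] = [72, 81, 81, 81]
r7 m[φ0→X13] = [567, 441, 441, 441]
r7 m[φ1→X13] = [9, 9, 8, 8]
r7 m[φ1→X2] = [3528, 3969, 5103, 5103]
r7 m[φ2→X9] = [40, 49, 63, 35]
r7 m[φ2→X12] = [729, 576, 729, 729]
r7 m[φ3→X12] = [3, 5, 3, 7]
r7 m[X9→φ0] = [40, 49, 63, 35]
r7 m[X9→φ2] = [72, 81, 81, 81]
r7 m[X13→φ0] = [9, 9, 8, 8]
r7 m[X13→φ1] = [567, 441, 441, 441]
r7 m[X2→φ1] = [1, 1, 1, 1]
r7 m[X12→φ2] = [3, 5, 3, 7]
r7 m[X12→φ3] = [729, 576, 729, 729]
r8 m[φ0→X9] = [72, 81, 81, 81]
r8 m[φ0→X13] = [567, 441, 441, 441]
r8 m[φ1→X13] = [9, 9, 8, 8]
r8 m[φ1→X2] = [3528, 3969, 5103, 5103]
r8 m[φ2→X9] = [40, 49, 63, 35]
r8 m[φ2→X12] = [729, 576, 729, 729]
r8 m[φ3→X12] = [3, 5, 3, 7]
r8 m[X9→φ0] = [40, 49, 63, 35]
r8 m[X9→φ2] = [72, 81, 81, 81]
r8 m[X13→φ0] = [9, 9, 8, 8]
r8 m[X13→φ1] = [567, 441, 441, 441]
r8 m[X2→φ1] = [1, 1, 1, 1]
r8 m[X12→φ2] = [3, 5, 3, 7]
r8 m[X12→φ3] = [729, 576, 729, 729]
fixed point reached at round 8
traceback from X9: (X9=2, X13=0, X2=2, X12=3), score=5103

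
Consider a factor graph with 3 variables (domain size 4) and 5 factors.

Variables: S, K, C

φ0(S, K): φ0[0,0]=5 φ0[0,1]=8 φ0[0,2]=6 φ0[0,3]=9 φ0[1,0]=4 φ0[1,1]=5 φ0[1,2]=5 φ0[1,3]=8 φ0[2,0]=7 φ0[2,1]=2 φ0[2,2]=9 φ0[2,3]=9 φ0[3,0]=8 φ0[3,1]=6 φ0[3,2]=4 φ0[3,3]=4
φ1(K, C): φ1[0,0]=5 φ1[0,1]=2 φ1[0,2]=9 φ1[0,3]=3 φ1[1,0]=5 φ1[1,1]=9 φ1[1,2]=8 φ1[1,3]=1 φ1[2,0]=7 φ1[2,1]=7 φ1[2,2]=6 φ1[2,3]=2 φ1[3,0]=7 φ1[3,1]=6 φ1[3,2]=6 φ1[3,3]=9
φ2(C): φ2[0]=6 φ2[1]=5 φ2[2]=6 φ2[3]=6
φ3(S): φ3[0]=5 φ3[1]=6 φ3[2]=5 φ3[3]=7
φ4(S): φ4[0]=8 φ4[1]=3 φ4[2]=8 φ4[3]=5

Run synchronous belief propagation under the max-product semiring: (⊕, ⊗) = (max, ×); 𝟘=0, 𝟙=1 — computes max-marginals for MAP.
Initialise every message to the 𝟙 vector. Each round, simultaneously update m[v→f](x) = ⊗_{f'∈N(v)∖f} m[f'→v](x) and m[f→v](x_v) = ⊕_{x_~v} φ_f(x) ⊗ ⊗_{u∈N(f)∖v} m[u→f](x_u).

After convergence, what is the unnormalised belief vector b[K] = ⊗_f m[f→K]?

init: all messages = 𝟙 over 4 values
r1 m[φ0→S] = [9, 8, 9, 8]
r1 m[φ0→K] = [8, 8, 9, 9]
r1 m[φ1→K] = [9, 9, 7, 9]
r1 m[φ1→C] = [7, 9, 9, 9]
r1 m[φ2→C] = [6, 5, 6, 6]
r1 m[φ3→S] = [5, 6, 5, 7]
r1 m[φ4→S] = [8, 3, 8, 5]
r1 m[S→φ0] = [1, 1, 1, 1]
r1 m[S→φ3] = [1, 1, 1, 1]
r1 m[S→φ4] = [1, 1, 1, 1]
r1 m[K→φ0] = [1, 1, 1, 1]
r1 m[K→φ1] = [1, 1, 1, 1]
r1 m[C→φ1] = [1, 1, 1, 1]
r1 m[C→φ2] = [1, 1, 1, 1]
r2 m[φ0→S] = [9, 8, 9, 8]
r2 m[φ0→K] = [8, 8, 9, 9]
r2 m[φ1→K] = [9, 9, 7, 9]
r2 m[φ1→C] = [7, 9, 9, 9]
r2 m[φ2→C] = [6, 5, 6, 6]
r2 m[φ3→S] = [5, 6, 5, 7]
r2 m[φ4→S] = [8, 3, 8, 5]
r2 m[S→φ0] = [40, 18, 40, 35]
r2 m[S→φ3] = [72, 24, 72, 40]
r2 m[S→φ4] = [45, 48, 45, 56]
r2 m[K→φ0] = [9, 9, 7, 9]
r2 m[K→φ1] = [8, 8, 9, 9]
r2 m[C→φ1] = [6, 5, 6, 6]
r2 m[C→φ2] = [7, 9, 9, 9]
r3 m[φ0→S] = [81, 72, 81, 72]
r3 m[φ0→K] = [280, 320, 360, 360]
r3 m[φ1→K] = [54, 48, 42, 54]
r3 m[φ1→C] = [63, 72, 72, 81]
r3 m[φ2→C] = [6, 5, 6, 6]
r3 m[φ3→S] = [5, 6, 5, 7]
r3 m[φ4→S] = [8, 3, 8, 5]
r3 m[S→φ0] = [40, 18, 40, 35]
r3 m[S→φ3] = [72, 24, 72, 40]
r3 m[S→φ4] = [45, 48, 45, 56]
r3 m[K→φ0] = [9, 9, 7, 9]
r3 m[K→φ1] = [8, 8, 9, 9]
r3 m[C→φ1] = [6, 5, 6, 6]
r3 m[C→φ2] = [7, 9, 9, 9]
r4 m[φ0→S] = [81, 72, 81, 72]
r4 m[φ0→K] = [280, 320, 360, 360]
r4 m[φ1→K] = [54, 48, 42, 54]
r4 m[φ1→C] = [63, 72, 72, 81]
r4 m[φ2→C] = [6, 5, 6, 6]
r4 m[φ3→S] = [5, 6, 5, 7]
r4 m[φ4→S] = [8, 3, 8, 5]
r4 m[S→φ0] = [40, 18, 40, 35]
r4 m[S→φ3] = [648, 216, 648, 360]
r4 m[S→φ4] = [405, 432, 405, 504]
r4 m[K→φ0] = [54, 48, 42, 54]
r4 m[K→φ1] = [280, 320, 360, 360]
r4 m[C→φ1] = [6, 5, 6, 6]
r4 m[C→φ2] = [63, 72, 72, 81]
r5 m[φ0→S] = [486, 432, 486, 432]
r5 m[φ0→K] = [280, 320, 360, 360]
r5 m[φ1→K] = [54, 48, 42, 54]
r5 m[φ1→C] = [2520, 2880, 2560, 3240]
r5 m[φ2→C] = [6, 5, 6, 6]
r5 m[φ3→S] = [5, 6, 5, 7]
r5 m[φ4→S] = [8, 3, 8, 5]
r5 m[S→φ0] = [40, 18, 40, 35]
r5 m[S→φ3] = [648, 216, 648, 360]
r5 m[S→φ4] = [405, 432, 405, 504]
r5 m[K→φ0] = [54, 48, 42, 54]
r5 m[K→φ1] = [280, 320, 360, 360]
r5 m[C→φ1] = [6, 5, 6, 6]
r5 m[C→φ2] = [63, 72, 72, 81]
r6 m[φ0→S] = [486, 432, 486, 432]
r6 m[φ0→K] = [280, 320, 360, 360]
r6 m[φ1→K] = [54, 48, 42, 54]
r6 m[φ1→C] = [2520, 2880, 2560, 3240]
r6 m[φ2→C] = [6, 5, 6, 6]
r6 m[φ3→S] = [5, 6, 5, 7]
r6 m[φ4→S] = [8, 3, 8, 5]
r6 m[S→φ0] = [40, 18, 40, 35]
r6 m[S→φ3] = [3888, 1296, 3888, 2160]
r6 m[S→φ4] = [2430, 2592, 2430, 3024]
r6 m[K→φ0] = [54, 48, 42, 54]
r6 m[K→φ1] = [280, 320, 360, 360]
r6 m[C→φ1] = [6, 5, 6, 6]
r6 m[C→φ2] = [2520, 2880, 2560, 3240]
r7 m[φ0→S] = [486, 432, 486, 432]
r7 m[φ0→K] = [280, 320, 360, 360]
r7 m[φ1→K] = [54, 48, 42, 54]
r7 m[φ1→C] = [2520, 2880, 2560, 3240]
r7 m[φ2→C] = [6, 5, 6, 6]
r7 m[φ3→S] = [5, 6, 5, 7]
r7 m[φ4→S] = [8, 3, 8, 5]
r7 m[S→φ0] = [40, 18, 40, 35]
r7 m[S→φ3] = [3888, 1296, 3888, 2160]
r7 m[S→φ4] = [2430, 2592, 2430, 3024]
r7 m[K→φ0] = [54, 48, 42, 54]
r7 m[K→φ1] = [280, 320, 360, 360]
r7 m[C→φ1] = [6, 5, 6, 6]
r7 m[C→φ2] = [2520, 2880, 2560, 3240]
fixed point reached at round 7
b[K] = ⊗ incoming = [15120, 15360, 15120, 19440]

b[K] = [15120, 15360, 15120, 19440]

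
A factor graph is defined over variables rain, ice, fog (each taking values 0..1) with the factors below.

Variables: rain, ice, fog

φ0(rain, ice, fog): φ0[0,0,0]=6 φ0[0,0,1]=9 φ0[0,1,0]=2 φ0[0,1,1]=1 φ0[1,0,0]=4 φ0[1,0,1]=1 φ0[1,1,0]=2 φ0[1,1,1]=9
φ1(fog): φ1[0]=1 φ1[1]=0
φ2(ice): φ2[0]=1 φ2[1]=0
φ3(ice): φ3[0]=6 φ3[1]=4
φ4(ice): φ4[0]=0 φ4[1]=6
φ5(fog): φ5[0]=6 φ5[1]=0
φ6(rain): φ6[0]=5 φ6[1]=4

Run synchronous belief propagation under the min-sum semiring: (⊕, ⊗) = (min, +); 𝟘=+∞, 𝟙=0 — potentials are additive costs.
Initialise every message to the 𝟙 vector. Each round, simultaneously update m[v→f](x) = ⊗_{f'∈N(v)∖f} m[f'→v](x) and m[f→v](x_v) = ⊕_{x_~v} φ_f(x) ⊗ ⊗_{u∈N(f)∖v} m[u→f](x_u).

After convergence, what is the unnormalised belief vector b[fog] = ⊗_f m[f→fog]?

b[fog] = [22, 12]

init: all messages = 𝟙 over 2 values
r1 m[φ0→rain] = [1, 1]
r1 m[φ0→ice] = [1, 1]
r1 m[φ0→fog] = [2, 1]
r1 m[φ1→fog] = [1, 0]
r1 m[φ2→ice] = [1, 0]
r1 m[φ3→ice] = [6, 4]
r1 m[φ4→ice] = [0, 6]
r1 m[φ5→fog] = [6, 0]
r1 m[φ6→rain] = [5, 4]
r1 m[rain→φ0] = [0, 0]
r1 m[rain→φ6] = [0, 0]
r1 m[ice→φ0] = [0, 0]
r1 m[ice→φ2] = [0, 0]
r1 m[ice→φ3] = [0, 0]
r1 m[ice→φ4] = [0, 0]
r1 m[fog→φ0] = [0, 0]
r1 m[fog→φ1] = [0, 0]
r1 m[fog→φ5] = [0, 0]
r2 m[φ0→rain] = [1, 1]
r2 m[φ0→ice] = [1, 1]
r2 m[φ0→fog] = [2, 1]
r2 m[φ1→fog] = [1, 0]
r2 m[φ2→ice] = [1, 0]
r2 m[φ3→ice] = [6, 4]
r2 m[φ4→ice] = [0, 6]
r2 m[φ5→fog] = [6, 0]
r2 m[φ6→rain] = [5, 4]
r2 m[rain→φ0] = [5, 4]
r2 m[rain→φ6] = [1, 1]
r2 m[ice→φ0] = [7, 10]
r2 m[ice→φ2] = [7, 11]
r2 m[ice→φ3] = [2, 7]
r2 m[ice→φ4] = [8, 5]
r2 m[fog→φ0] = [7, 0]
r2 m[fog→φ1] = [8, 1]
r2 m[fog→φ5] = [3, 1]
r3 m[φ0→rain] = [11, 8]
r3 m[φ0→ice] = [5, 6]
r3 m[φ0→fog] = [15, 12]
r3 m[φ1→fog] = [1, 0]
r3 m[φ2→ice] = [1, 0]
r3 m[φ3→ice] = [6, 4]
r3 m[φ4→ice] = [0, 6]
r3 m[φ5→fog] = [6, 0]
r3 m[φ6→rain] = [5, 4]
r3 m[rain→φ0] = [5, 4]
r3 m[rain→φ6] = [1, 1]
r3 m[ice→φ0] = [7, 10]
r3 m[ice→φ2] = [7, 11]
r3 m[ice→φ3] = [2, 7]
r3 m[ice→φ4] = [8, 5]
r3 m[fog→φ0] = [7, 0]
r3 m[fog→φ1] = [8, 1]
r3 m[fog→φ5] = [3, 1]
r4 m[φ0→rain] = [11, 8]
r4 m[φ0→ice] = [5, 6]
r4 m[φ0→fog] = [15, 12]
r4 m[φ1→fog] = [1, 0]
r4 m[φ2→ice] = [1, 0]
r4 m[φ3→ice] = [6, 4]
r4 m[φ4→ice] = [0, 6]
r4 m[φ5→fog] = [6, 0]
r4 m[φ6→rain] = [5, 4]
r4 m[rain→φ0] = [5, 4]
r4 m[rain→φ6] = [11, 8]
r4 m[ice→φ0] = [7, 10]
r4 m[ice→φ2] = [11, 16]
r4 m[ice→φ3] = [6, 12]
r4 m[ice→φ4] = [12, 10]
r4 m[fog→φ0] = [7, 0]
r4 m[fog→φ1] = [21, 12]
r4 m[fog→φ5] = [16, 12]
r5 m[φ0→rain] = [11, 8]
r5 m[φ0→ice] = [5, 6]
r5 m[φ0→fog] = [15, 12]
r5 m[φ1→fog] = [1, 0]
r5 m[φ2→ice] = [1, 0]
r5 m[φ3→ice] = [6, 4]
r5 m[φ4→ice] = [0, 6]
r5 m[φ5→fog] = [6, 0]
r5 m[φ6→rain] = [5, 4]
r5 m[rain→φ0] = [5, 4]
r5 m[rain→φ6] = [11, 8]
r5 m[ice→φ0] = [7, 10]
r5 m[ice→φ2] = [11, 16]
r5 m[ice→φ3] = [6, 12]
r5 m[ice→φ4] = [12, 10]
r5 m[fog→φ0] = [7, 0]
r5 m[fog→φ1] = [21, 12]
r5 m[fog→φ5] = [16, 12]
fixed point reached at round 5
b[fog] = ⊗ incoming = [22, 12]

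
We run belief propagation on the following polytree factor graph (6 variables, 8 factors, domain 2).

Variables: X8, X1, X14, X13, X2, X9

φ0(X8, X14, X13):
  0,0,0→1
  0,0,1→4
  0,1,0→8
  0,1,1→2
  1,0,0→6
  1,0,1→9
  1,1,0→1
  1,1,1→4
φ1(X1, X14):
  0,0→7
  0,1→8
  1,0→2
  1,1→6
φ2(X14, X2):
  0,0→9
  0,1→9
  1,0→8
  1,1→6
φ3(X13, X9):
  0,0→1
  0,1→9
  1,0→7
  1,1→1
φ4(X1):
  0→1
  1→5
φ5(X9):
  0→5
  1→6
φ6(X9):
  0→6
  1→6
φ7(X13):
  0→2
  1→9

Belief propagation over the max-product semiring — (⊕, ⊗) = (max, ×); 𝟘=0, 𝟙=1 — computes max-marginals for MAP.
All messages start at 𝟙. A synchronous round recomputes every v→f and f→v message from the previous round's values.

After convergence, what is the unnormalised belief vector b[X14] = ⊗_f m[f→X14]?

b[X14] = [1530900, 1814400]

init: all messages = 𝟙 over 2 values
r1 m[φ0→X8] = [8, 9]
r1 m[φ0→X14] = [9, 8]
r1 m[φ0→X13] = [8, 9]
r1 m[φ1→X1] = [8, 6]
r1 m[φ1→X14] = [7, 8]
r1 m[φ2→X14] = [9, 8]
r1 m[φ2→X2] = [9, 9]
r1 m[φ3→X13] = [9, 7]
r1 m[φ3→X9] = [7, 9]
r1 m[φ4→X1] = [1, 5]
r1 m[φ5→X9] = [5, 6]
r1 m[φ6→X9] = [6, 6]
r1 m[φ7→X13] = [2, 9]
r1 m[X8→φ0] = [1, 1]
r1 m[X1→φ1] = [1, 1]
r1 m[X1→φ4] = [1, 1]
r1 m[X14→φ0] = [1, 1]
r1 m[X14→φ1] = [1, 1]
r1 m[X14→φ2] = [1, 1]
r1 m[X13→φ0] = [1, 1]
r1 m[X13→φ3] = [1, 1]
r1 m[X13→φ7] = [1, 1]
r1 m[X2→φ2] = [1, 1]
r1 m[X9→φ3] = [1, 1]
r1 m[X9→φ5] = [1, 1]
r1 m[X9→φ6] = [1, 1]
r2 m[φ0→X8] = [8, 9]
r2 m[φ0→X14] = [9, 8]
r2 m[φ0→X13] = [8, 9]
r2 m[φ1→X1] = [8, 6]
r2 m[φ1→X14] = [7, 8]
r2 m[φ2→X14] = [9, 8]
r2 m[φ2→X2] = [9, 9]
r2 m[φ3→X13] = [9, 7]
r2 m[φ3→X9] = [7, 9]
r2 m[φ4→X1] = [1, 5]
r2 m[φ5→X9] = [5, 6]
r2 m[φ6→X9] = [6, 6]
r2 m[φ7→X13] = [2, 9]
r2 m[X8→φ0] = [1, 1]
r2 m[X1→φ1] = [1, 5]
r2 m[X1→φ4] = [8, 6]
r2 m[X14→φ0] = [63, 64]
r2 m[X14→φ1] = [81, 64]
r2 m[X14→φ2] = [63, 64]
r2 m[X13→φ0] = [18, 63]
r2 m[X13→φ3] = [16, 81]
r2 m[X13→φ7] = [72, 63]
r2 m[X2→φ2] = [1, 1]
r2 m[X9→φ3] = [30, 36]
r2 m[X9→φ5] = [42, 54]
r2 m[X9→φ6] = [35, 54]
r3 m[φ0→X8] = [15876, 35721]
r3 m[φ0→X14] = [567, 252]
r3 m[φ0→X13] = [512, 567]
r3 m[φ1→X1] = [567, 384]
r3 m[φ1→X14] = [10, 30]
r3 m[φ2→X14] = [9, 8]
r3 m[φ2→X2] = [567, 567]
r3 m[φ3→X13] = [324, 210]
r3 m[φ3→X9] = [567, 144]
r3 m[φ4→X1] = [1, 5]
r3 m[φ5→X9] = [5, 6]
r3 m[φ6→X9] = [6, 6]
r3 m[φ7→X13] = [2, 9]
r3 m[X8→φ0] = [1, 1]
r3 m[X1→φ1] = [1, 5]
r3 m[X1→φ4] = [8, 6]
r3 m[X14→φ0] = [63, 64]
r3 m[X14→φ1] = [81, 64]
r3 m[X14→φ2] = [63, 64]
r3 m[X13→φ0] = [18, 63]
r3 m[X13→φ3] = [16, 81]
r3 m[X13→φ7] = [72, 63]
r3 m[X2→φ2] = [1, 1]
r3 m[X9→φ3] = [30, 36]
r3 m[X9→φ5] = [42, 54]
r3 m[X9→φ6] = [35, 54]
r4 m[φ0→X8] = [15876, 35721]
r4 m[φ0→X14] = [567, 252]
r4 m[φ0→X13] = [512, 567]
r4 m[φ1→X1] = [567, 384]
r4 m[φ1→X14] = [10, 30]
r4 m[φ2→X14] = [9, 8]
r4 m[φ2→X2] = [567, 567]
r4 m[φ3→X13] = [324, 210]
r4 m[φ3→X9] = [567, 144]
r4 m[φ4→X1] = [1, 5]
r4 m[φ5→X9] = [5, 6]
r4 m[φ6→X9] = [6, 6]
r4 m[φ7→X13] = [2, 9]
r4 m[X8→φ0] = [1, 1]
r4 m[X1→φ1] = [1, 5]
r4 m[X1→φ4] = [567, 384]
r4 m[X14→φ0] = [90, 240]
r4 m[X14→φ1] = [5103, 2016]
r4 m[X14→φ2] = [5670, 7560]
r4 m[X13→φ0] = [648, 1890]
r4 m[X13→φ3] = [1024, 5103]
r4 m[X13→φ7] = [165888, 119070]
r4 m[X2→φ2] = [1, 1]
r4 m[X9→φ3] = [30, 36]
r4 m[X9→φ5] = [3402, 864]
r4 m[X9→φ6] = [2835, 864]
r5 m[φ0→X8] = [1244160, 1814400]
r5 m[φ0→X14] = [17010, 7560]
r5 m[φ0→X13] = [1920, 960]
r5 m[φ1→X1] = [35721, 12096]
r5 m[φ1→X14] = [10, 30]
r5 m[φ2→X14] = [9, 8]
r5 m[φ2→X2] = [60480, 51030]
r5 m[φ3→X13] = [324, 210]
r5 m[φ3→X9] = [35721, 9216]
r5 m[φ4→X1] = [1, 5]
r5 m[φ5→X9] = [5, 6]
r5 m[φ6→X9] = [6, 6]
r5 m[φ7→X13] = [2, 9]
r5 m[X8→φ0] = [1, 1]
r5 m[X1→φ1] = [1, 5]
r5 m[X1→φ4] = [567, 384]
r5 m[X14→φ0] = [90, 240]
r5 m[X14→φ1] = [5103, 2016]
r5 m[X14→φ2] = [5670, 7560]
r5 m[X13→φ0] = [648, 1890]
r5 m[X13→φ3] = [1024, 5103]
r5 m[X13→φ7] = [165888, 119070]
r5 m[X2→φ2] = [1, 1]
r5 m[X9→φ3] = [30, 36]
r5 m[X9→φ5] = [3402, 864]
r5 m[X9→φ6] = [2835, 864]
r6 m[φ0→X8] = [1244160, 1814400]
r6 m[φ0→X14] = [17010, 7560]
r6 m[φ0→X13] = [1920, 960]
r6 m[φ1→X1] = [35721, 12096]
r6 m[φ1→X14] = [10, 30]
r6 m[φ2→X14] = [9, 8]
r6 m[φ2→X2] = [60480, 51030]
r6 m[φ3→X13] = [324, 210]
r6 m[φ3→X9] = [35721, 9216]
r6 m[φ4→X1] = [1, 5]
r6 m[φ5→X9] = [5, 6]
r6 m[φ6→X9] = [6, 6]
r6 m[φ7→X13] = [2, 9]
r6 m[X8→φ0] = [1, 1]
r6 m[X1→φ1] = [1, 5]
r6 m[X1→φ4] = [35721, 12096]
r6 m[X14→φ0] = [90, 240]
r6 m[X14→φ1] = [153090, 60480]
r6 m[X14→φ2] = [170100, 226800]
r6 m[X13→φ0] = [648, 1890]
r6 m[X13→φ3] = [3840, 8640]
r6 m[X13→φ7] = [622080, 201600]
r6 m[X2→φ2] = [1, 1]
r6 m[X9→φ3] = [30, 36]
r6 m[X9→φ5] = [214326, 55296]
r6 m[X9→φ6] = [178605, 55296]
r7 m[φ0→X8] = [1244160, 1814400]
r7 m[φ0→X14] = [17010, 7560]
r7 m[φ0→X13] = [1920, 960]
r7 m[φ1→X1] = [1071630, 362880]
r7 m[φ1→X14] = [10, 30]
r7 m[φ2→X14] = [9, 8]
r7 m[φ2→X2] = [1814400, 1530900]
r7 m[φ3→X13] = [324, 210]
r7 m[φ3→X9] = [60480, 34560]
r7 m[φ4→X1] = [1, 5]
r7 m[φ5→X9] = [5, 6]
r7 m[φ6→X9] = [6, 6]
r7 m[φ7→X13] = [2, 9]
r7 m[X8→φ0] = [1, 1]
r7 m[X1→φ1] = [1, 5]
r7 m[X1→φ4] = [35721, 12096]
r7 m[X14→φ0] = [90, 240]
r7 m[X14→φ1] = [153090, 60480]
r7 m[X14→φ2] = [170100, 226800]
r7 m[X13→φ0] = [648, 1890]
r7 m[X13→φ3] = [3840, 8640]
r7 m[X13→φ7] = [622080, 201600]
r7 m[X2→φ2] = [1, 1]
r7 m[X9→φ3] = [30, 36]
r7 m[X9→φ5] = [214326, 55296]
r7 m[X9→φ6] = [178605, 55296]
r8 m[φ0→X8] = [1244160, 1814400]
r8 m[φ0→X14] = [17010, 7560]
r8 m[φ0→X13] = [1920, 960]
r8 m[φ1→X1] = [1071630, 362880]
r8 m[φ1→X14] = [10, 30]
r8 m[φ2→X14] = [9, 8]
r8 m[φ2→X2] = [1814400, 1530900]
r8 m[φ3→X13] = [324, 210]
r8 m[φ3→X9] = [60480, 34560]
r8 m[φ4→X1] = [1, 5]
r8 m[φ5→X9] = [5, 6]
r8 m[φ6→X9] = [6, 6]
r8 m[φ7→X13] = [2, 9]
r8 m[X8→φ0] = [1, 1]
r8 m[X1→φ1] = [1, 5]
r8 m[X1→φ4] = [1071630, 362880]
r8 m[X14→φ0] = [90, 240]
r8 m[X14→φ1] = [153090, 60480]
r8 m[X14→φ2] = [170100, 226800]
r8 m[X13→φ0] = [648, 1890]
r8 m[X13→φ3] = [3840, 8640]
r8 m[X13→φ7] = [622080, 201600]
r8 m[X2→φ2] = [1, 1]
r8 m[X9→φ3] = [30, 36]
r8 m[X9→φ5] = [362880, 207360]
r8 m[X9→φ6] = [302400, 207360]
r9 m[φ0→X8] = [1244160, 1814400]
r9 m[φ0→X14] = [17010, 7560]
r9 m[φ0→X13] = [1920, 960]
r9 m[φ1→X1] = [1071630, 362880]
r9 m[φ1→X14] = [10, 30]
r9 m[φ2→X14] = [9, 8]
r9 m[φ2→X2] = [1814400, 1530900]
r9 m[φ3→X13] = [324, 210]
r9 m[φ3→X9] = [60480, 34560]
r9 m[φ4→X1] = [1, 5]
r9 m[φ5→X9] = [5, 6]
r9 m[φ6→X9] = [6, 6]
r9 m[φ7→X13] = [2, 9]
r9 m[X8→φ0] = [1, 1]
r9 m[X1→φ1] = [1, 5]
r9 m[X1→φ4] = [1071630, 362880]
r9 m[X14→φ0] = [90, 240]
r9 m[X14→φ1] = [153090, 60480]
r9 m[X14→φ2] = [170100, 226800]
r9 m[X13→φ0] = [648, 1890]
r9 m[X13→φ3] = [3840, 8640]
r9 m[X13→φ7] = [622080, 201600]
r9 m[X2→φ2] = [1, 1]
r9 m[X9→φ3] = [30, 36]
r9 m[X9→φ5] = [362880, 207360]
r9 m[X9→φ6] = [302400, 207360]
fixed point reached at round 9
b[X14] = ⊗ incoming = [1530900, 1814400]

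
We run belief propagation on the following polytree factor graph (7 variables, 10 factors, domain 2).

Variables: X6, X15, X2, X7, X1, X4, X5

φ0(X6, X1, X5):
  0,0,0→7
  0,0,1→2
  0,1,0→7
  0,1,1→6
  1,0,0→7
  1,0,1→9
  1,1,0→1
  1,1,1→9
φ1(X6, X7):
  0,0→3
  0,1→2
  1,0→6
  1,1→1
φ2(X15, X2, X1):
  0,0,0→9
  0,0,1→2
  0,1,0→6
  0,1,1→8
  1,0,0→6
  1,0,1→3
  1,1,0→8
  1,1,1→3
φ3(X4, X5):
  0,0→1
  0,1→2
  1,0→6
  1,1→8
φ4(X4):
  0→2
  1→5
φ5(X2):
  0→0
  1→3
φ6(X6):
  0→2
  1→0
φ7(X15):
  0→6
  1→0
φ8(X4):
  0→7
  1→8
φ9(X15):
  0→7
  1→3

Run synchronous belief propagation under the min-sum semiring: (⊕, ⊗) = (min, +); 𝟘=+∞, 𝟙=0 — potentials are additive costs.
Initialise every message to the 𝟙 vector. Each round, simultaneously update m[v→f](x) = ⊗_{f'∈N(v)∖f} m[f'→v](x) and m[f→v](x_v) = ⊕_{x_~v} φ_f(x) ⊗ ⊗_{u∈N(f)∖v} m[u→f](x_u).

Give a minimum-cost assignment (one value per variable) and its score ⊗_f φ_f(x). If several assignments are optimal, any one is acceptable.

init: all messages = 𝟙 over 2 values
r1 m[φ0→X6] = [2, 1]
r1 m[φ0→X1] = [2, 1]
r1 m[φ0→X5] = [1, 2]
r1 m[φ1→X6] = [2, 1]
r1 m[φ1→X7] = [3, 1]
r1 m[φ2→X15] = [2, 3]
r1 m[φ2→X2] = [2, 3]
r1 m[φ2→X1] = [6, 2]
r1 m[φ3→X4] = [1, 6]
r1 m[φ3→X5] = [1, 2]
r1 m[φ4→X4] = [2, 5]
r1 m[φ5→X2] = [0, 3]
r1 m[φ6→X6] = [2, 0]
r1 m[φ7→X15] = [6, 0]
r1 m[φ8→X4] = [7, 8]
r1 m[φ9→X15] = [7, 3]
r1 m[X6→φ0] = [0, 0]
r1 m[X6→φ1] = [0, 0]
r1 m[X6→φ6] = [0, 0]
r1 m[X15→φ2] = [0, 0]
r1 m[X15→φ7] = [0, 0]
r1 m[X15→φ9] = [0, 0]
r1 m[X2→φ2] = [0, 0]
r1 m[X2→φ5] = [0, 0]
r1 m[X7→φ1] = [0, 0]
r1 m[X1→φ0] = [0, 0]
r1 m[X1→φ2] = [0, 0]
r1 m[X4→φ3] = [0, 0]
r1 m[X4→φ4] = [0, 0]
r1 m[X4→φ8] = [0, 0]
r1 m[X5→φ0] = [0, 0]
r1 m[X5→φ3] = [0, 0]
r2 m[φ0→X6] = [2, 1]
r2 m[φ0→X1] = [2, 1]
r2 m[φ0→X5] = [1, 2]
r2 m[φ1→X6] = [2, 1]
r2 m[φ1→X7] = [3, 1]
r2 m[φ2→X15] = [2, 3]
r2 m[φ2→X2] = [2, 3]
r2 m[φ2→X1] = [6, 2]
r2 m[φ3→X4] = [1, 6]
r2 m[φ3→X5] = [1, 2]
r2 m[φ4→X4] = [2, 5]
r2 m[φ5→X2] = [0, 3]
r2 m[φ6→X6] = [2, 0]
r2 m[φ7→X15] = [6, 0]
r2 m[φ8→X4] = [7, 8]
r2 m[φ9→X15] = [7, 3]
r2 m[X6→φ0] = [4, 1]
r2 m[X6→φ1] = [4, 1]
r2 m[X6→φ6] = [4, 2]
r2 m[X15→φ2] = [13, 3]
r2 m[X15→φ7] = [9, 6]
r2 m[X15→φ9] = [8, 3]
r2 m[X2→φ2] = [0, 3]
r2 m[X2→φ5] = [2, 3]
r2 m[X7→φ1] = [0, 0]
r2 m[X1→φ0] = [6, 2]
r2 m[X1→φ2] = [2, 1]
r2 m[X4→φ3] = [9, 13]
r2 m[X4→φ4] = [8, 14]
r2 m[X4→φ8] = [3, 11]
r2 m[X5→φ0] = [1, 2]
r2 m[X5→φ3] = [1, 2]
r3 m[φ0→X6] = [10, 4]
r3 m[φ0→X1] = [8, 3]
r3 m[φ0→X5] = [4, 12]
r3 m[φ1→X6] = [2, 1]
r3 m[φ1→X7] = [7, 2]
r3 m[φ2→X15] = [3, 4]
r3 m[φ2→X2] = [7, 7]
r3 m[φ2→X1] = [9, 6]
r3 m[φ3→X4] = [2, 7]
r3 m[φ3→X5] = [10, 11]
r3 m[φ4→X4] = [2, 5]
r3 m[φ5→X2] = [0, 3]
r3 m[φ6→X6] = [2, 0]
r3 m[φ7→X15] = [6, 0]
r3 m[φ8→X4] = [7, 8]
r3 m[φ9→X15] = [7, 3]
r3 m[X6→φ0] = [4, 1]
r3 m[X6→φ1] = [4, 1]
r3 m[X6→φ6] = [4, 2]
r3 m[X15→φ2] = [13, 3]
r3 m[X15→φ7] = [9, 6]
r3 m[X15→φ9] = [8, 3]
r3 m[X2→φ2] = [0, 3]
r3 m[X2→φ5] = [2, 3]
r3 m[X7→φ1] = [0, 0]
r3 m[X1→φ0] = [6, 2]
r3 m[X1→φ2] = [2, 1]
r3 m[X4→φ3] = [9, 13]
r3 m[X4→φ4] = [8, 14]
r3 m[X4→φ8] = [3, 11]
r3 m[X5→φ0] = [1, 2]
r3 m[X5→φ3] = [1, 2]
r4 m[φ0→X6] = [10, 4]
r4 m[φ0→X1] = [8, 3]
r4 m[φ0→X5] = [4, 12]
r4 m[φ1→X6] = [2, 1]
r4 m[φ1→X7] = [7, 2]
r4 m[φ2→X15] = [3, 4]
r4 m[φ2→X2] = [7, 7]
r4 m[φ2→X1] = [9, 6]
r4 m[φ3→X4] = [2, 7]
r4 m[φ3→X5] = [10, 11]
r4 m[φ4→X4] = [2, 5]
r4 m[φ5→X2] = [0, 3]
r4 m[φ6→X6] = [2, 0]
r4 m[φ7→X15] = [6, 0]
r4 m[φ8→X4] = [7, 8]
r4 m[φ9→X15] = [7, 3]
r4 m[X6→φ0] = [4, 1]
r4 m[X6→φ1] = [12, 4]
r4 m[X6→φ6] = [12, 5]
r4 m[X15→φ2] = [13, 3]
r4 m[X15→φ7] = [10, 7]
r4 m[X15→φ9] = [9, 4]
r4 m[X2→φ2] = [0, 3]
r4 m[X2→φ5] = [7, 7]
r4 m[X7→φ1] = [0, 0]
r4 m[X1→φ0] = [9, 6]
r4 m[X1→φ2] = [8, 3]
r4 m[X4→φ3] = [9, 13]
r4 m[X4→φ4] = [9, 15]
r4 m[X4→φ8] = [4, 12]
r4 m[X5→φ0] = [10, 11]
r4 m[X5→φ3] = [4, 12]
r5 m[φ0→X6] = [22, 17]
r5 m[φ0→X1] = [17, 12]
r5 m[φ0→X5] = [8, 15]
r5 m[φ1→X6] = [2, 1]
r5 m[φ1→X7] = [10, 5]
r5 m[φ2→X15] = [5, 6]
r5 m[φ2→X2] = [9, 9]
r5 m[φ2→X1] = [9, 6]
r5 m[φ3→X4] = [5, 10]
r5 m[φ3→X5] = [10, 11]
r5 m[φ4→X4] = [2, 5]
r5 m[φ5→X2] = [0, 3]
r5 m[φ6→X6] = [2, 0]
r5 m[φ7→X15] = [6, 0]
r5 m[φ8→X4] = [7, 8]
r5 m[φ9→X15] = [7, 3]
r5 m[X6→φ0] = [4, 1]
r5 m[X6→φ1] = [12, 4]
r5 m[X6→φ6] = [12, 5]
r5 m[X15→φ2] = [13, 3]
r5 m[X15→φ7] = [10, 7]
r5 m[X15→φ9] = [9, 4]
r5 m[X2→φ2] = [0, 3]
r5 m[X2→φ5] = [7, 7]
r5 m[X7→φ1] = [0, 0]
r5 m[X1→φ0] = [9, 6]
r5 m[X1→φ2] = [8, 3]
r5 m[X4→φ3] = [9, 13]
r5 m[X4→φ4] = [9, 15]
r5 m[X4→φ8] = [4, 12]
r5 m[X5→φ0] = [10, 11]
r5 m[X5→φ3] = [4, 12]
r6 m[φ0→X6] = [22, 17]
r6 m[φ0→X1] = [17, 12]
r6 m[φ0→X5] = [8, 15]
r6 m[φ1→X6] = [2, 1]
r6 m[φ1→X7] = [10, 5]
r6 m[φ2→X15] = [5, 6]
r6 m[φ2→X2] = [9, 9]
r6 m[φ2→X1] = [9, 6]
r6 m[φ3→X4] = [5, 10]
r6 m[φ3→X5] = [10, 11]
r6 m[φ4→X4] = [2, 5]
r6 m[φ5→X2] = [0, 3]
r6 m[φ6→X6] = [2, 0]
r6 m[φ7→X15] = [6, 0]
r6 m[φ8→X4] = [7, 8]
r6 m[φ9→X15] = [7, 3]
r6 m[X6→φ0] = [4, 1]
r6 m[X6→φ1] = [24, 17]
r6 m[X6→φ6] = [24, 18]
r6 m[X15→φ2] = [13, 3]
r6 m[X15→φ7] = [12, 9]
r6 m[X15→φ9] = [11, 6]
r6 m[X2→φ2] = [0, 3]
r6 m[X2→φ5] = [9, 9]
r6 m[X7→φ1] = [0, 0]
r6 m[X1→φ0] = [9, 6]
r6 m[X1→φ2] = [17, 12]
r6 m[X4→φ3] = [9, 13]
r6 m[X4→φ4] = [12, 18]
r6 m[X4→φ8] = [7, 15]
r6 m[X5→φ0] = [10, 11]
r6 m[X5→φ3] = [8, 15]
r7 m[φ0→X6] = [22, 17]
r7 m[φ0→X1] = [17, 12]
r7 m[φ0→X5] = [8, 15]
r7 m[φ1→X6] = [2, 1]
r7 m[φ1→X7] = [23, 18]
r7 m[φ2→X15] = [14, 15]
r7 m[φ2→X2] = [18, 18]
r7 m[φ2→X1] = [9, 6]
r7 m[φ3→X4] = [9, 14]
r7 m[φ3→X5] = [10, 11]
r7 m[φ4→X4] = [2, 5]
r7 m[φ5→X2] = [0, 3]
r7 m[φ6→X6] = [2, 0]
r7 m[φ7→X15] = [6, 0]
r7 m[φ8→X4] = [7, 8]
r7 m[φ9→X15] = [7, 3]
r7 m[X6→φ0] = [4, 1]
r7 m[X6→φ1] = [24, 17]
r7 m[X6→φ6] = [24, 18]
r7 m[X15→φ2] = [13, 3]
r7 m[X15→φ7] = [12, 9]
r7 m[X15→φ9] = [11, 6]
r7 m[X2→φ2] = [0, 3]
r7 m[X2→φ5] = [9, 9]
r7 m[X7→φ1] = [0, 0]
r7 m[X1→φ0] = [9, 6]
r7 m[X1→φ2] = [17, 12]
r7 m[X4→φ3] = [9, 13]
r7 m[X4→φ4] = [12, 18]
r7 m[X4→φ8] = [7, 15]
r7 m[X5→φ0] = [10, 11]
r7 m[X5→φ3] = [8, 15]
r8 m[φ0→X6] = [22, 17]
r8 m[φ0→X1] = [17, 12]
r8 m[φ0→X5] = [8, 15]
r8 m[φ1→X6] = [2, 1]
r8 m[φ1→X7] = [23, 18]
r8 m[φ2→X15] = [14, 15]
r8 m[φ2→X2] = [18, 18]
r8 m[φ2→X1] = [9, 6]
r8 m[φ3→X4] = [9, 14]
r8 m[φ3→X5] = [10, 11]
r8 m[φ4→X4] = [2, 5]
r8 m[φ5→X2] = [0, 3]
r8 m[φ6→X6] = [2, 0]
r8 m[φ7→X15] = [6, 0]
r8 m[φ8→X4] = [7, 8]
r8 m[φ9→X15] = [7, 3]
r8 m[X6→φ0] = [4, 1]
r8 m[X6→φ1] = [24, 17]
r8 m[X6→φ6] = [24, 18]
r8 m[X15→φ2] = [13, 3]
r8 m[X15→φ7] = [21, 18]
r8 m[X15→φ9] = [20, 15]
r8 m[X2→φ2] = [0, 3]
r8 m[X2→φ5] = [18, 18]
r8 m[X7→φ1] = [0, 0]
r8 m[X1→φ0] = [9, 6]
r8 m[X1→φ2] = [17, 12]
r8 m[X4→φ3] = [9, 13]
r8 m[X4→φ4] = [16, 22]
r8 m[X4→φ8] = [11, 19]
r8 m[X5→φ0] = [10, 11]
r8 m[X5→φ3] = [8, 15]
r9 m[φ0→X6] = [22, 17]
r9 m[φ0→X1] = [17, 12]
r9 m[φ0→X5] = [8, 15]
r9 m[φ1→X6] = [2, 1]
r9 m[φ1→X7] = [23, 18]
r9 m[φ2→X15] = [14, 15]
r9 m[φ2→X2] = [18, 18]
r9 m[φ2→X1] = [9, 6]
r9 m[φ3→X4] = [9, 14]
r9 m[φ3→X5] = [10, 11]
r9 m[φ4→X4] = [2, 5]
r9 m[φ5→X2] = [0, 3]
r9 m[φ6→X6] = [2, 0]
r9 m[φ7→X15] = [6, 0]
r9 m[φ8→X4] = [7, 8]
r9 m[φ9→X15] = [7, 3]
r9 m[X6→φ0] = [4, 1]
r9 m[X6→φ1] = [24, 17]
r9 m[X6→φ6] = [24, 18]
r9 m[X15→φ2] = [13, 3]
r9 m[X15→φ7] = [21, 18]
r9 m[X15→φ9] = [20, 15]
r9 m[X2→φ2] = [0, 3]
r9 m[X2→φ5] = [18, 18]
r9 m[X7→φ1] = [0, 0]
r9 m[X1→φ0] = [9, 6]
r9 m[X1→φ2] = [17, 12]
r9 m[X4→φ3] = [9, 13]
r9 m[X4→φ4] = [16, 22]
r9 m[X4→φ8] = [11, 19]
r9 m[X5→φ0] = [10, 11]
r9 m[X5→φ3] = [8, 15]
fixed point reached at round 9
traceback from X6: (X6=1, X15=1, X2=0, X7=1, X1=1, X4=0, X5=0), score=18

assignment: (X6=1, X15=1, X2=0, X7=1, X1=1, X4=0, X5=0); score = 18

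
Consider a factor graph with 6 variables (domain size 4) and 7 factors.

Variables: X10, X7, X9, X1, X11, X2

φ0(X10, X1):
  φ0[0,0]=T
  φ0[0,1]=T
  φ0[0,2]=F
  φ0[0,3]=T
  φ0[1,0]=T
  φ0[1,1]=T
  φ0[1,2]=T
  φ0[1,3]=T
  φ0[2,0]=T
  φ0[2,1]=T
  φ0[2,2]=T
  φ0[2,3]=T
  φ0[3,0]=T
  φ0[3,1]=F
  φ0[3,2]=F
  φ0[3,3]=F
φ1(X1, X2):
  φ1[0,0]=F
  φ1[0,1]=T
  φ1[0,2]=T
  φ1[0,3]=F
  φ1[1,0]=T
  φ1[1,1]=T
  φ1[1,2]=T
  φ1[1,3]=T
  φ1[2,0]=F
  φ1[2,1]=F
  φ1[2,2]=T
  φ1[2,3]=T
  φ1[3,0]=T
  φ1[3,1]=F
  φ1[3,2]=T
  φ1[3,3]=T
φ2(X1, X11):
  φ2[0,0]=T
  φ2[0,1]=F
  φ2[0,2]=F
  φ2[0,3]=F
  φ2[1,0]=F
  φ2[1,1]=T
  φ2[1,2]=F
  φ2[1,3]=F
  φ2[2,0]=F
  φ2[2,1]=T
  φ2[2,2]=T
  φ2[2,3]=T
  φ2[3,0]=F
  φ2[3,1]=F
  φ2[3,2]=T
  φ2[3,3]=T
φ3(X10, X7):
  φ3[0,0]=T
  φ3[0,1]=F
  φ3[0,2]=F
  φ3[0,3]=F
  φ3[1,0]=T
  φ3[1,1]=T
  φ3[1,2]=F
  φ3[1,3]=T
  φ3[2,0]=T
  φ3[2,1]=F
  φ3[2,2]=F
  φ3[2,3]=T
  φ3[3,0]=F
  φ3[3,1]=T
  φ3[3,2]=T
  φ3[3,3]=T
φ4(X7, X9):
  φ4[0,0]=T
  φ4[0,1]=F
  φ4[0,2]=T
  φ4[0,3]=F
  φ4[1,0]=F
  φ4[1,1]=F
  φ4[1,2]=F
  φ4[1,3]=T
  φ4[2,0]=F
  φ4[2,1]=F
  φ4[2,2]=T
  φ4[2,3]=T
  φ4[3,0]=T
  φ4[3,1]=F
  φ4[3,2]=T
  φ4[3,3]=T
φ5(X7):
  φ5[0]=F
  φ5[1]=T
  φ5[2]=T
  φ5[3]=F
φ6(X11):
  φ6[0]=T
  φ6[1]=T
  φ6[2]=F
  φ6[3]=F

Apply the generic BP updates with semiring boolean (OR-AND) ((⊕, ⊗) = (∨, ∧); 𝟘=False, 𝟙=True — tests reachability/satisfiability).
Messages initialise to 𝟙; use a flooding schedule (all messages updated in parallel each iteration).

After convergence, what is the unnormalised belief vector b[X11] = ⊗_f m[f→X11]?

init: all messages = 𝟙 over 4 values
r1 m[φ0→X10] = [T, T, T, T]
r1 m[φ0→X1] = [T, T, T, T]
r1 m[φ1→X1] = [T, T, T, T]
r1 m[φ1→X2] = [T, T, T, T]
r1 m[φ2→X1] = [T, T, T, T]
r1 m[φ2→X11] = [T, T, T, T]
r1 m[φ3→X10] = [T, T, T, T]
r1 m[φ3→X7] = [T, T, T, T]
r1 m[φ4→X7] = [T, T, T, T]
r1 m[φ4→X9] = [T, F, T, T]
r1 m[φ5→X7] = [F, T, T, F]
r1 m[φ6→X11] = [T, T, F, F]
r1 m[X10→φ0] = [T, T, T, T]
r1 m[X10→φ3] = [T, T, T, T]
r1 m[X7→φ3] = [T, T, T, T]
r1 m[X7→φ4] = [T, T, T, T]
r1 m[X7→φ5] = [T, T, T, T]
r1 m[X9→φ4] = [T, T, T, T]
r1 m[X1→φ0] = [T, T, T, T]
r1 m[X1→φ1] = [T, T, T, T]
r1 m[X1→φ2] = [T, T, T, T]
r1 m[X11→φ2] = [T, T, T, T]
r1 m[X11→φ6] = [T, T, T, T]
r1 m[X2→φ1] = [T, T, T, T]
r2 m[φ0→X10] = [T, T, T, T]
r2 m[φ0→X1] = [T, T, T, T]
r2 m[φ1→X1] = [T, T, T, T]
r2 m[φ1→X2] = [T, T, T, T]
r2 m[φ2→X1] = [T, T, T, T]
r2 m[φ2→X11] = [T, T, T, T]
r2 m[φ3→X10] = [T, T, T, T]
r2 m[φ3→X7] = [T, T, T, T]
r2 m[φ4→X7] = [T, T, T, T]
r2 m[φ4→X9] = [T, F, T, T]
r2 m[φ5→X7] = [F, T, T, F]
r2 m[φ6→X11] = [T, T, F, F]
r2 m[X10→φ0] = [T, T, T, T]
r2 m[X10→φ3] = [T, T, T, T]
r2 m[X7→φ3] = [F, T, T, F]
r2 m[X7→φ4] = [F, T, T, F]
r2 m[X7→φ5] = [T, T, T, T]
r2 m[X9→φ4] = [T, T, T, T]
r2 m[X1→φ0] = [T, T, T, T]
r2 m[X1→φ1] = [T, T, T, T]
r2 m[X1→φ2] = [T, T, T, T]
r2 m[X11→φ2] = [T, T, F, F]
r2 m[X11→φ6] = [T, T, T, T]
r2 m[X2→φ1] = [T, T, T, T]
r3 m[φ0→X10] = [T, T, T, T]
r3 m[φ0→X1] = [T, T, T, T]
r3 m[φ1→X1] = [T, T, T, T]
r3 m[φ1→X2] = [T, T, T, T]
r3 m[φ2→X1] = [T, T, T, F]
r3 m[φ2→X11] = [T, T, T, T]
r3 m[φ3→X10] = [F, T, F, T]
r3 m[φ3→X7] = [T, T, T, T]
r3 m[φ4→X7] = [T, T, T, T]
r3 m[φ4→X9] = [F, F, T, T]
r3 m[φ5→X7] = [F, T, T, F]
r3 m[φ6→X11] = [T, T, F, F]
r3 m[X10→φ0] = [T, T, T, T]
r3 m[X10→φ3] = [T, T, T, T]
r3 m[X7→φ3] = [F, T, T, F]
r3 m[X7→φ4] = [F, T, T, F]
r3 m[X7→φ5] = [T, T, T, T]
r3 m[X9→φ4] = [T, T, T, T]
r3 m[X1→φ0] = [T, T, T, T]
r3 m[X1→φ1] = [T, T, T, T]
r3 m[X1→φ2] = [T, T, T, T]
r3 m[X11→φ2] = [T, T, F, F]
r3 m[X11→φ6] = [T, T, T, T]
r3 m[X2→φ1] = [T, T, T, T]
r4 m[φ0→X10] = [T, T, T, T]
r4 m[φ0→X1] = [T, T, T, T]
r4 m[φ1→X1] = [T, T, T, T]
r4 m[φ1→X2] = [T, T, T, T]
r4 m[φ2→X1] = [T, T, T, F]
r4 m[φ2→X11] = [T, T, T, T]
r4 m[φ3→X10] = [F, T, F, T]
r4 m[φ3→X7] = [T, T, T, T]
r4 m[φ4→X7] = [T, T, T, T]
r4 m[φ4→X9] = [F, F, T, T]
r4 m[φ5→X7] = [F, T, T, F]
r4 m[φ6→X11] = [T, T, F, F]
r4 m[X10→φ0] = [F, T, F, T]
r4 m[X10→φ3] = [T, T, T, T]
r4 m[X7→φ3] = [F, T, T, F]
r4 m[X7→φ4] = [F, T, T, F]
r4 m[X7→φ5] = [T, T, T, T]
r4 m[X9→φ4] = [T, T, T, T]
r4 m[X1→φ0] = [T, T, T, F]
r4 m[X1→φ1] = [T, T, T, F]
r4 m[X1→φ2] = [T, T, T, T]
r4 m[X11→φ2] = [T, T, F, F]
r4 m[X11→φ6] = [T, T, T, T]
r4 m[X2→φ1] = [T, T, T, T]
r5 m[φ0→X10] = [T, T, T, T]
r5 m[φ0→X1] = [T, T, T, T]
r5 m[φ1→X1] = [T, T, T, T]
r5 m[φ1→X2] = [T, T, T, T]
r5 m[φ2→X1] = [T, T, T, F]
r5 m[φ2→X11] = [T, T, T, T]
r5 m[φ3→X10] = [F, T, F, T]
r5 m[φ3→X7] = [T, T, T, T]
r5 m[φ4→X7] = [T, T, T, T]
r5 m[φ4→X9] = [F, F, T, T]
r5 m[φ5→X7] = [F, T, T, F]
r5 m[φ6→X11] = [T, T, F, F]
r5 m[X10→φ0] = [F, T, F, T]
r5 m[X10→φ3] = [T, T, T, T]
r5 m[X7→φ3] = [F, T, T, F]
r5 m[X7→φ4] = [F, T, T, F]
r5 m[X7→φ5] = [T, T, T, T]
r5 m[X9→φ4] = [T, T, T, T]
r5 m[X1→φ0] = [T, T, T, F]
r5 m[X1→φ1] = [T, T, T, F]
r5 m[X1→φ2] = [T, T, T, T]
r5 m[X11→φ2] = [T, T, F, F]
r5 m[X11→φ6] = [T, T, T, T]
r5 m[X2→φ1] = [T, T, T, T]
fixed point reached at round 5
b[X11] = ⊗ incoming = [T, T, F, F]

b[X11] = [T, T, F, F]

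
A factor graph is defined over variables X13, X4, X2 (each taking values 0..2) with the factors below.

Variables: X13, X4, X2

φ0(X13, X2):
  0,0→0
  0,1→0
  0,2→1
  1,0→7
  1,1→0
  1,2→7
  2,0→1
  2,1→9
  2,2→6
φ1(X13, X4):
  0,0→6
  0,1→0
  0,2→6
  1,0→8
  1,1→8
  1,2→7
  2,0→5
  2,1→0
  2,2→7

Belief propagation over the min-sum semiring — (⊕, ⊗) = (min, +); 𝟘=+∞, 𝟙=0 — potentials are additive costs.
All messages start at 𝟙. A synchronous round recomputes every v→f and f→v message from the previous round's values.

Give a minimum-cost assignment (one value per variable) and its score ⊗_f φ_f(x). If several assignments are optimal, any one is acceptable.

init: all messages = 𝟙 over 3 values
r1 m[φ0→X13] = [0, 0, 1]
r1 m[φ0→X2] = [0, 0, 1]
r1 m[φ1→X13] = [0, 7, 0]
r1 m[φ1→X4] = [5, 0, 6]
r1 m[X13→φ0] = [0, 0, 0]
r1 m[X13→φ1] = [0, 0, 0]
r1 m[X4→φ1] = [0, 0, 0]
r1 m[X2→φ0] = [0, 0, 0]
r2 m[φ0→X13] = [0, 0, 1]
r2 m[φ0→X2] = [0, 0, 1]
r2 m[φ1→X13] = [0, 7, 0]
r2 m[φ1→X4] = [5, 0, 6]
r2 m[X13→φ0] = [0, 7, 0]
r2 m[X13→φ1] = [0, 0, 1]
r2 m[X4→φ1] = [0, 0, 0]
r2 m[X2→φ0] = [0, 0, 0]
r3 m[φ0→X13] = [0, 0, 1]
r3 m[φ0→X2] = [0, 0, 1]
r3 m[φ1→X13] = [0, 7, 0]
r3 m[φ1→X4] = [6, 0, 6]
r3 m[X13→φ0] = [0, 7, 0]
r3 m[X13→φ1] = [0, 0, 1]
r3 m[X4→φ1] = [0, 0, 0]
r3 m[X2→φ0] = [0, 0, 0]
r4 m[φ0→X13] = [0, 0, 1]
r4 m[φ0→X2] = [0, 0, 1]
r4 m[φ1→X13] = [0, 7, 0]
r4 m[φ1→X4] = [6, 0, 6]
r4 m[X13→φ0] = [0, 7, 0]
r4 m[X13→φ1] = [0, 0, 1]
r4 m[X4→φ1] = [0, 0, 0]
r4 m[X2→φ0] = [0, 0, 0]
fixed point reached at round 4
traceback from X13: (X13=0, X4=1, X2=0), score=0

assignment: (X13=0, X4=1, X2=0); score = 0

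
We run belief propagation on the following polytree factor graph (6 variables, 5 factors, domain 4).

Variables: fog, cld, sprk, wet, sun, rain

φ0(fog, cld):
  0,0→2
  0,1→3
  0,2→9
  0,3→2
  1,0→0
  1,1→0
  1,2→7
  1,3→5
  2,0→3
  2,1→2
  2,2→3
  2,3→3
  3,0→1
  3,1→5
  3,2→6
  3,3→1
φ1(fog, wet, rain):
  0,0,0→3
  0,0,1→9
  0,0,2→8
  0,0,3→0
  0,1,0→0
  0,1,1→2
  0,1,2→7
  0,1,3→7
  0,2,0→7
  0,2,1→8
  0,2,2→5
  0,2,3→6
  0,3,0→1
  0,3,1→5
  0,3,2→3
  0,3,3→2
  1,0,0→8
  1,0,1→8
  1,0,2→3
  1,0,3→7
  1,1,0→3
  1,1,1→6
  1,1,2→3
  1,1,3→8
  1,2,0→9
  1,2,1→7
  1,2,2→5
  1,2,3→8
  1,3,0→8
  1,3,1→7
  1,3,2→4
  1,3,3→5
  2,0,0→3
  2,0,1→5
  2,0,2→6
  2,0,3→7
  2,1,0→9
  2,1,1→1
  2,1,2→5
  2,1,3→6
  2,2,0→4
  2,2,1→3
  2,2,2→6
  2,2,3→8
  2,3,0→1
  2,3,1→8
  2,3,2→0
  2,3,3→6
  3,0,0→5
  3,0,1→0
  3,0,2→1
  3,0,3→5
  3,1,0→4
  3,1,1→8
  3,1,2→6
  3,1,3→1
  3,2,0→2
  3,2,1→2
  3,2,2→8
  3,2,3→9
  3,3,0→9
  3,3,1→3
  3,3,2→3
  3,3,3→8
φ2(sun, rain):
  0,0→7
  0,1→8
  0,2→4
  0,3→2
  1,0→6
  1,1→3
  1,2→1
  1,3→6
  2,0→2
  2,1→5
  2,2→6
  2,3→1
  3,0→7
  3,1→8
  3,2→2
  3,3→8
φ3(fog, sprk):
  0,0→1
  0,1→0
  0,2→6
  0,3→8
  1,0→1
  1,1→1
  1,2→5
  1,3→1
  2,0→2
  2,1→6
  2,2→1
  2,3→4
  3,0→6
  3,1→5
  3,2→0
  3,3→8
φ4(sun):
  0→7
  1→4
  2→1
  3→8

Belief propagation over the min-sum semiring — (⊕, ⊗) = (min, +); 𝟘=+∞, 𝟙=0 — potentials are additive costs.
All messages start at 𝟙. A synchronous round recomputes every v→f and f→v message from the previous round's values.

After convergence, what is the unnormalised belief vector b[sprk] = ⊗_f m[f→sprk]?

b[sprk] = [5, 4, 4, 7]

init: all messages = 𝟙 over 4 values
r1 m[φ0→fog] = [2, 0, 2, 1]
r1 m[φ0→cld] = [0, 0, 3, 1]
r1 m[φ1→fog] = [0, 3, 0, 0]
r1 m[φ1→wet] = [0, 0, 2, 0]
r1 m[φ1→rain] = [0, 0, 0, 0]
r1 m[φ2→sun] = [2, 1, 1, 2]
r1 m[φ2→rain] = [2, 3, 1, 1]
r1 m[φ3→fog] = [0, 1, 1, 0]
r1 m[φ3→sprk] = [1, 0, 0, 1]
r1 m[φ4→sun] = [7, 4, 1, 8]
r1 m[fog→φ0] = [0, 0, 0, 0]
r1 m[fog→φ1] = [0, 0, 0, 0]
r1 m[fog→φ3] = [0, 0, 0, 0]
r1 m[cld→φ0] = [0, 0, 0, 0]
r1 m[sprk→φ3] = [0, 0, 0, 0]
r1 m[wet→φ1] = [0, 0, 0, 0]
r1 m[sun→φ2] = [0, 0, 0, 0]
r1 m[sun→φ4] = [0, 0, 0, 0]
r1 m[rain→φ1] = [0, 0, 0, 0]
r1 m[rain→φ2] = [0, 0, 0, 0]
r2 m[φ0→fog] = [2, 0, 2, 1]
r2 m[φ0→cld] = [0, 0, 3, 1]
r2 m[φ1→fog] = [0, 3, 0, 0]
r2 m[φ1→wet] = [0, 0, 2, 0]
r2 m[φ1→rain] = [0, 0, 0, 0]
r2 m[φ2→sun] = [2, 1, 1, 2]
r2 m[φ2→rain] = [2, 3, 1, 1]
r2 m[φ3→fog] = [0, 1, 1, 0]
r2 m[φ3→sprk] = [1, 0, 0, 1]
r2 m[φ4→sun] = [7, 4, 1, 8]
r2 m[fog→φ0] = [0, 4, 1, 0]
r2 m[fog→φ1] = [2, 1, 3, 1]
r2 m[fog→φ3] = [2, 3, 2, 1]
r2 m[cld→φ0] = [0, 0, 0, 0]
r2 m[sprk→φ3] = [0, 0, 0, 0]
r2 m[wet→φ1] = [0, 0, 0, 0]
r2 m[sun→φ2] = [7, 4, 1, 8]
r2 m[sun→φ4] = [2, 1, 1, 2]
r2 m[rain→φ1] = [2, 3, 1, 1]
r2 m[rain→φ2] = [0, 0, 0, 0]
r3 m[φ0→fog] = [2, 0, 2, 1]
r3 m[φ0→cld] = [1, 3, 4, 1]
r3 m[φ1→fog] = [1, 4, 1, 2]
r3 m[φ1→wet] = [3, 3, 5, 4]
r3 m[φ1→rain] = [2, 1, 2, 2]
r3 m[φ2→sun] = [2, 1, 1, 2]
r3 m[φ2→rain] = [3, 6, 5, 2]
r3 m[φ3→fog] = [0, 1, 1, 0]
r3 m[φ3→sprk] = [3, 2, 1, 4]
r3 m[φ4→sun] = [7, 4, 1, 8]
r3 m[fog→φ0] = [0, 4, 1, 0]
r3 m[fog→φ1] = [2, 1, 3, 1]
r3 m[fog→φ3] = [2, 3, 2, 1]
r3 m[cld→φ0] = [0, 0, 0, 0]
r3 m[sprk→φ3] = [0, 0, 0, 0]
r3 m[wet→φ1] = [0, 0, 0, 0]
r3 m[sun→φ2] = [7, 4, 1, 8]
r3 m[sun→φ4] = [2, 1, 1, 2]
r3 m[rain→φ1] = [2, 3, 1, 1]
r3 m[rain→φ2] = [0, 0, 0, 0]
r4 m[φ0→fog] = [2, 0, 2, 1]
r4 m[φ0→cld] = [1, 3, 4, 1]
r4 m[φ1→fog] = [1, 4, 1, 2]
r4 m[φ1→wet] = [3, 3, 5, 4]
r4 m[φ1→rain] = [2, 1, 2, 2]
r4 m[φ2→sun] = [2, 1, 1, 2]
r4 m[φ2→rain] = [3, 6, 5, 2]
r4 m[φ3→fog] = [0, 1, 1, 0]
r4 m[φ3→sprk] = [3, 2, 1, 4]
r4 m[φ4→sun] = [7, 4, 1, 8]
r4 m[fog→φ0] = [1, 5, 2, 2]
r4 m[fog→φ1] = [2, 1, 3, 1]
r4 m[fog→φ3] = [3, 4, 3, 3]
r4 m[cld→φ0] = [0, 0, 0, 0]
r4 m[sprk→φ3] = [0, 0, 0, 0]
r4 m[wet→φ1] = [0, 0, 0, 0]
r4 m[sun→φ2] = [7, 4, 1, 8]
r4 m[sun→φ4] = [2, 1, 1, 2]
r4 m[rain→φ1] = [3, 6, 5, 2]
r4 m[rain→φ2] = [2, 1, 2, 2]
r5 m[φ0→fog] = [2, 0, 2, 1]
r5 m[φ0→cld] = [3, 4, 5, 3]
r5 m[φ1→fog] = [2, 6, 4, 3]
r5 m[φ1→wet] = [4, 4, 6, 6]
r5 m[φ1→rain] = [2, 1, 2, 2]
r5 m[φ2→sun] = [4, 3, 3, 4]
r5 m[φ2→rain] = [3, 6, 5, 2]
r5 m[φ3→fog] = [0, 1, 1, 0]
r5 m[φ3→sprk] = [4, 3, 3, 5]
r5 m[φ4→sun] = [7, 4, 1, 8]
r5 m[fog→φ0] = [1, 5, 2, 2]
r5 m[fog→φ1] = [2, 1, 3, 1]
r5 m[fog→φ3] = [3, 4, 3, 3]
r5 m[cld→φ0] = [0, 0, 0, 0]
r5 m[sprk→φ3] = [0, 0, 0, 0]
r5 m[wet→φ1] = [0, 0, 0, 0]
r5 m[sun→φ2] = [7, 4, 1, 8]
r5 m[sun→φ4] = [2, 1, 1, 2]
r5 m[rain→φ1] = [3, 6, 5, 2]
r5 m[rain→φ2] = [2, 1, 2, 2]
r6 m[φ0→fog] = [2, 0, 2, 1]
r6 m[φ0→cld] = [3, 4, 5, 3]
r6 m[φ1→fog] = [2, 6, 4, 3]
r6 m[φ1→wet] = [4, 4, 6, 6]
r6 m[φ1→rain] = [2, 1, 2, 2]
r6 m[φ2→sun] = [4, 3, 3, 4]
r6 m[φ2→rain] = [3, 6, 5, 2]
r6 m[φ3→fog] = [0, 1, 1, 0]
r6 m[φ3→sprk] = [4, 3, 3, 5]
r6 m[φ4→sun] = [7, 4, 1, 8]
r6 m[fog→φ0] = [2, 7, 5, 3]
r6 m[fog→φ1] = [2, 1, 3, 1]
r6 m[fog→φ3] = [4, 6, 6, 4]
r6 m[cld→φ0] = [0, 0, 0, 0]
r6 m[sprk→φ3] = [0, 0, 0, 0]
r6 m[wet→φ1] = [0, 0, 0, 0]
r6 m[sun→φ2] = [7, 4, 1, 8]
r6 m[sun→φ4] = [4, 3, 3, 4]
r6 m[rain→φ1] = [3, 6, 5, 2]
r6 m[rain→φ2] = [2, 1, 2, 2]
r7 m[φ0→fog] = [2, 0, 2, 1]
r7 m[φ0→cld] = [4, 5, 8, 4]
r7 m[φ1→fog] = [2, 6, 4, 3]
r7 m[φ1→wet] = [4, 4, 6, 6]
r7 m[φ1→rain] = [2, 1, 2, 2]
r7 m[φ2→sun] = [4, 3, 3, 4]
r7 m[φ2→rain] = [3, 6, 5, 2]
r7 m[φ3→fog] = [0, 1, 1, 0]
r7 m[φ3→sprk] = [5, 4, 4, 7]
r7 m[φ4→sun] = [7, 4, 1, 8]
r7 m[fog→φ0] = [2, 7, 5, 3]
r7 m[fog→φ1] = [2, 1, 3, 1]
r7 m[fog→φ3] = [4, 6, 6, 4]
r7 m[cld→φ0] = [0, 0, 0, 0]
r7 m[sprk→φ3] = [0, 0, 0, 0]
r7 m[wet→φ1] = [0, 0, 0, 0]
r7 m[sun→φ2] = [7, 4, 1, 8]
r7 m[sun→φ4] = [4, 3, 3, 4]
r7 m[rain→φ1] = [3, 6, 5, 2]
r7 m[rain→φ2] = [2, 1, 2, 2]
r8 m[φ0→fog] = [2, 0, 2, 1]
r8 m[φ0→cld] = [4, 5, 8, 4]
r8 m[φ1→fog] = [2, 6, 4, 3]
r8 m[φ1→wet] = [4, 4, 6, 6]
r8 m[φ1→rain] = [2, 1, 2, 2]
r8 m[φ2→sun] = [4, 3, 3, 4]
r8 m[φ2→rain] = [3, 6, 5, 2]
r8 m[φ3→fog] = [0, 1, 1, 0]
r8 m[φ3→sprk] = [5, 4, 4, 7]
r8 m[φ4→sun] = [7, 4, 1, 8]
r8 m[fog→φ0] = [2, 7, 5, 3]
r8 m[fog→φ1] = [2, 1, 3, 1]
r8 m[fog→φ3] = [4, 6, 6, 4]
r8 m[cld→φ0] = [0, 0, 0, 0]
r8 m[sprk→φ3] = [0, 0, 0, 0]
r8 m[wet→φ1] = [0, 0, 0, 0]
r8 m[sun→φ2] = [7, 4, 1, 8]
r8 m[sun→φ4] = [4, 3, 3, 4]
r8 m[rain→φ1] = [3, 6, 5, 2]
r8 m[rain→φ2] = [2, 1, 2, 2]
fixed point reached at round 8
b[sprk] = ⊗ incoming = [5, 4, 4, 7]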